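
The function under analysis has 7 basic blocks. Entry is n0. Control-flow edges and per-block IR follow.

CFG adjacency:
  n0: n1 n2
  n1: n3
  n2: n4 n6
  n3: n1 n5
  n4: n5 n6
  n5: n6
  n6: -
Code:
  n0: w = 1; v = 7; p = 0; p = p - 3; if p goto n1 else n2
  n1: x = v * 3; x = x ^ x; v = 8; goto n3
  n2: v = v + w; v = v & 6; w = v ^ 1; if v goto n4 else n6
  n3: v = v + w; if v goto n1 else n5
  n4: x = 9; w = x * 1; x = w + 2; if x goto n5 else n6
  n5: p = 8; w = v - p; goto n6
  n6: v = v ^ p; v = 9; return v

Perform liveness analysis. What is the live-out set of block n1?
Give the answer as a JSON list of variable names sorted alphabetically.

def/use:
  n0: def={p,v,w} ue=∅
  n1: def={v,x} ue={v}
  n2: def={v,w} ue={v,w}
  n3: def={v} ue={v,w}
  n4: def={w,x} ue=∅
  n5: def={p,w} ue={v}
  n6: def={v} ue={p,v}

Liveness:
  n0: in=∅ out={p,v,w}
  n1: in={v,w} out={v,w}
  n2: in={p,v,w} out={p,v}
  n3: in={v,w} out={v,w}
  n4: in={p,v} out={p,v}
  n5: in={v} out={p,v}
  n6: in={p,v} out=∅

live-out(n1) = ["v", "w"]

Answer: ["v", "w"]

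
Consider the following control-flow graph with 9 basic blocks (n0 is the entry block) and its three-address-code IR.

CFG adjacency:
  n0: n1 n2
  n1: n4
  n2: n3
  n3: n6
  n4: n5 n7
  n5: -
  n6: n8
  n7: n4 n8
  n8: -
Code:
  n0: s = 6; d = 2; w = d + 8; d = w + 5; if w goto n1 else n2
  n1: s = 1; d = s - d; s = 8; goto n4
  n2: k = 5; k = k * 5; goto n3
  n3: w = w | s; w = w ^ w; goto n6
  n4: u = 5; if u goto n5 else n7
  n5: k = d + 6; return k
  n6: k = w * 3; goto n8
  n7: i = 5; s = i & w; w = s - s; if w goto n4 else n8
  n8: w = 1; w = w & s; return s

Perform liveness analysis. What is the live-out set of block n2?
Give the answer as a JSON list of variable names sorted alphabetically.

Answer: ["s", "w"]

Derivation:
def/use:
  n0 def {d,s,w} use ∅
  n1 def {d,s} use {d}
  n2 def {k} use ∅
  n3 def {w} use {s,w}
  n4 def {u} use ∅
  n5 def {k} use {d}
  n6 def {k} use {w}
  n7 def {i,s,w} use {w}
  n8 def {w} use {s}

Backward fixpoint:
  live n0: ∅→{d,s,w}
  live n1: {d,w}→{d,w}
  live n2: {s,w}→{s,w}
  live n3: {s,w}→{s,w}
  live n4: {d,w}→{d,w}
  live n5: {d}→∅
  live n6: {s,w}→{s}
  live n7: {d,w}→{d,s,w}
  live n8: {s}→∅

live-out(n2) = ["s", "w"]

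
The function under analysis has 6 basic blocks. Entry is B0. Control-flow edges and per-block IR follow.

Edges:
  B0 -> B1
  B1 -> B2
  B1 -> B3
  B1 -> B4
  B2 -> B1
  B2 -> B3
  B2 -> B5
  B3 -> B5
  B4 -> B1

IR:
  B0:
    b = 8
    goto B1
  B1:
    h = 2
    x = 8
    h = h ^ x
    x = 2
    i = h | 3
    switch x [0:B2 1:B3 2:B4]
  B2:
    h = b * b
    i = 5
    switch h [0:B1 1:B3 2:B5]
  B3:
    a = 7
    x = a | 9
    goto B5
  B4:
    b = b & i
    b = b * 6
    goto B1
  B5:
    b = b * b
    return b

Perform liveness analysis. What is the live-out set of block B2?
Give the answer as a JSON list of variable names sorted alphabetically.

Per-block:
  B0 def {b} use ∅
  B1 def {h,i,x} use ∅
  B2 def {h,i} use {b}
  B3 def {a,x} use ∅
  B4 def {b} use {b,i}
  B5 def {b} use {b}

Live sets:
  B0: in=∅ out={b}
  B1: in={b} out={b,i}
  B2: in={b} out={b}
  B3: in={b} out={b}
  B4: in={b,i} out={b}
  B5: in={b} out=∅

live-out(B2) = ["b"]

Answer: ["b"]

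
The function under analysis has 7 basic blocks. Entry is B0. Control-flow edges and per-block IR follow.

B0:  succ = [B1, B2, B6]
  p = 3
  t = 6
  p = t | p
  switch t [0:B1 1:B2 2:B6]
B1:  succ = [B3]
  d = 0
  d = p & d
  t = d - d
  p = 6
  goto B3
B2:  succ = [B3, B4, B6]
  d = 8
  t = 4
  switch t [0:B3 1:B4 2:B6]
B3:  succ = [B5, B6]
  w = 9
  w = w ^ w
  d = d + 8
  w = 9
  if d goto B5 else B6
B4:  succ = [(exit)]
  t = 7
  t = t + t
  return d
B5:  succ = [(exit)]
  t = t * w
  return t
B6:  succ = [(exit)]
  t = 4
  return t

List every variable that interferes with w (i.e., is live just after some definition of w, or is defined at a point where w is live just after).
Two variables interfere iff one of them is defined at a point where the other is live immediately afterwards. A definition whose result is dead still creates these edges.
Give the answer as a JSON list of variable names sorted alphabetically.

Per-block:
  B0: def={p,t} ue=∅
  B1: def={d,p,t} ue={p}
  B2: def={d,t} ue=∅
  B3: def={d,w} ue={d}
  B4: def={t} ue={d}
  B5: def={t} ue={t,w}
  B6: def={t} ue=∅

Live sets:
  B0 li=∅ lo={p}
  B1 li={p} lo={d,t}
  B2 li=∅ lo={d,t}
  B3 li={d,t} lo={t,w}
  B4 li={d} lo=∅
  B5 li={t,w} lo=∅
  B6 li=∅ lo=∅

Conflict graph:
  d — {p,t,w}
  p — {d,t}
  t — {d,p,w}
  w — {d,t}

N(w) = ["d", "t"]

Answer: ["d", "t"]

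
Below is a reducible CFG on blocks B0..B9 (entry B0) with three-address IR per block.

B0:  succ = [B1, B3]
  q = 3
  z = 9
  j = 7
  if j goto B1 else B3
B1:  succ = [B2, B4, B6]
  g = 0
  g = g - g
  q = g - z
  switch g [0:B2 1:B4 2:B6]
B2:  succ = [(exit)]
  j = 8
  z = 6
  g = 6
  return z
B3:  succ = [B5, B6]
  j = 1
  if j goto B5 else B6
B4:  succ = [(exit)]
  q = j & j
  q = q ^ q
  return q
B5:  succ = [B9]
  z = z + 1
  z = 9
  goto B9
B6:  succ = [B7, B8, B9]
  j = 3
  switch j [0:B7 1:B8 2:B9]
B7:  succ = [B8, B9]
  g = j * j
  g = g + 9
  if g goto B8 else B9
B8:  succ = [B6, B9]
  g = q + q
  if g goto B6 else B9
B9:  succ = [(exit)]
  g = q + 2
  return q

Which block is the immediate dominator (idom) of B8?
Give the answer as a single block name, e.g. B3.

Answer: B6

Derivation:
idom tree: B1←B0 B2←B1 B3←B0 B4←B1 B5←B3 B6←B0 B7←B6 B8←B6 B9←B0
Dom at joins:
  B6: preds {B1,B3,B8}: {B0,B1} ∩ {B0,B3} ∩ {B0,B6,B8} = {B0}; idom=B0
  B8: preds {B6,B7}: {B0,B6} ∩ {B0,B6,B7} = {B0,B6}; idom=B6
  B9: preds {B5,B6,B7,B8}: {B0,B3,B5} ∩ {B0,B6} ∩ {B0,B6,B7} ∩ {B0,B6,B8} = {B0}; idom=B0

idom(B8) = B6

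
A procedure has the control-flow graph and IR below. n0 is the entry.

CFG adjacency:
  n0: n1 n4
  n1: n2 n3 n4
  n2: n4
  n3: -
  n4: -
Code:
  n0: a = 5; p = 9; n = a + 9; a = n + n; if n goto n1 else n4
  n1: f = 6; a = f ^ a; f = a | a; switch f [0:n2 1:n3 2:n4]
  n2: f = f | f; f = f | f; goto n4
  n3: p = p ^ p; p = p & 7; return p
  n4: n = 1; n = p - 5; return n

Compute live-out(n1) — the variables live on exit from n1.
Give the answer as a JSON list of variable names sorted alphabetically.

Answer: ["f", "p"]

Analysis:
Block summaries:
  n0: {a,n,p} / ∅
  n1: {a,f} / {a}
  n2: {f} / {f}
  n3: {p} / {p}
  n4: {n} / {p}

Backward fixpoint:
  n0: in=∅ out={a,p}
  n1: in={a,p} out={f,p}
  n2: in={f,p} out={p}
  n3: in={p} out=∅
  n4: in={p} out=∅

live-out(n1) = ["f", "p"]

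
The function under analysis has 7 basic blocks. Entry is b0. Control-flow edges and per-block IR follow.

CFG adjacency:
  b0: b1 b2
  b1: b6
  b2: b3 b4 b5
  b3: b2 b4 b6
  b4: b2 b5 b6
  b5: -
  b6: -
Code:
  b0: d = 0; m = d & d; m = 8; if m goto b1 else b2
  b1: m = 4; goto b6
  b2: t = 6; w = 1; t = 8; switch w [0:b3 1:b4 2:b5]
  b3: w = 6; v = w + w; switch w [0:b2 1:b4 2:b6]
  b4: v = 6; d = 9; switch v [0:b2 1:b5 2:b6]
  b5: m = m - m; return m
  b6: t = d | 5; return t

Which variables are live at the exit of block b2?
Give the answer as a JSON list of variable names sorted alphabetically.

Answer: ["d", "m"]

Derivation:
Per-block:
  b0 def {d,m} use ∅
  b1 def {m} use ∅
  b2 def {t,w} use ∅
  b3 def {v,w} use ∅
  b4 def {d,v} use ∅
  b5 def {m} use {m}
  b6 def {t} use {d}

Liveness:
  b0: in=∅ out={d,m}
  b1: in={d} out={d}
  b2: in={d,m} out={d,m}
  b3: in={d,m} out={d,m}
  b4: in={m} out={d,m}
  b5: in={m} out=∅
  b6: in={d} out=∅

live-out(b2) = ["d", "m"]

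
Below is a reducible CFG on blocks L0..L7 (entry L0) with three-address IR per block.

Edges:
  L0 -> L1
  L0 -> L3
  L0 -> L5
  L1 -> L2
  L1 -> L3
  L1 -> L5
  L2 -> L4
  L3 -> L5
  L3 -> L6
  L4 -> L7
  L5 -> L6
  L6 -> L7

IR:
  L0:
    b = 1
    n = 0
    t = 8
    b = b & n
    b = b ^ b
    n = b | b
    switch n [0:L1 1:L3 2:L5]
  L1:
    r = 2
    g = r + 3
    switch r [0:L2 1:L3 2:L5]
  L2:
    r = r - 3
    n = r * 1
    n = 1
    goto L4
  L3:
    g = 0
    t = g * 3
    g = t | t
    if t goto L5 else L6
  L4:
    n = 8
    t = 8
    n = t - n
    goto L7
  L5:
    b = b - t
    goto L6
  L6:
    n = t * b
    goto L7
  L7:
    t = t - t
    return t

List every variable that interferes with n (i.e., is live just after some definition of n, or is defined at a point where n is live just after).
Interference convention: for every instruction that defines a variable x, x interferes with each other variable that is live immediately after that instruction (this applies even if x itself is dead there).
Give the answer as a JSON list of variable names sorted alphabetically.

Answer: ["b", "t"]

Derivation:
def/use:
  L0: {b,n,t} / ∅
  L1: {g,r} / ∅
  L2: {n,r} / {r}
  L3: {g,t} / ∅
  L4: {n,t} / ∅
  L5: {b} / {b,t}
  L6: {n} / {b,t}
  L7: {t} / {t}

Backward fixpoint:
  L0: in=∅ out={b,t}
  L1: in={b,t} out={b,r,t}
  L2: in={r} out=∅
  L3: in={b} out={b,t}
  L4: in=∅ out={t}
  L5: in={b,t} out={b,t}
  L6: in={b,t} out={t}
  L7: in={t} out=∅

Conflict graph:
  b↔{g,n,r,t}
  g↔{b,r,t}
  n↔{b,t}
  r↔{b,g,t}
  t↔{b,g,n,r}

N(n) = ["b", "t"]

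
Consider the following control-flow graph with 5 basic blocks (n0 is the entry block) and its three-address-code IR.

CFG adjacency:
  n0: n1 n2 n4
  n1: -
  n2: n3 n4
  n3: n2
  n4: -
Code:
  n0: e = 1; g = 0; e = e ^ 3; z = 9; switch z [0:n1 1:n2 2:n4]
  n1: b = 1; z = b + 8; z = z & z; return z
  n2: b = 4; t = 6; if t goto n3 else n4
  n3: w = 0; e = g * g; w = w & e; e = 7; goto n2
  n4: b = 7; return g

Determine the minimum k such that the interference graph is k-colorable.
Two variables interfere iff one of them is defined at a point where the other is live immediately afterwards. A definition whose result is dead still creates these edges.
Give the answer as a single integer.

Block summaries:
  n0 def {e,g,z} use ∅
  n1 def {b,z} use ∅
  n2 def {b,t} use ∅
  n3 def {e,w} use {g}
  n4 def {b} use {g}

Backward fixpoint:
  live n0: ∅→{g}
  live n1: ∅→∅
  live n2: {g}→{g}
  live n3: {g}→{g}
  live n4: {g}→∅

Interference:
  b↔{g}
  e↔{g,w}
  g↔{b,e,t,w,z}
  t↔{g}
  w↔{e,g}
  z↔{g}

Colouring:
  lower bound: {e,g,w} mutually conflict ⇒ χ ≥ 3
  3-colouring: R0={g}  R1={b,e,t,z}  R2={w}
  χ = 3

Answer: 3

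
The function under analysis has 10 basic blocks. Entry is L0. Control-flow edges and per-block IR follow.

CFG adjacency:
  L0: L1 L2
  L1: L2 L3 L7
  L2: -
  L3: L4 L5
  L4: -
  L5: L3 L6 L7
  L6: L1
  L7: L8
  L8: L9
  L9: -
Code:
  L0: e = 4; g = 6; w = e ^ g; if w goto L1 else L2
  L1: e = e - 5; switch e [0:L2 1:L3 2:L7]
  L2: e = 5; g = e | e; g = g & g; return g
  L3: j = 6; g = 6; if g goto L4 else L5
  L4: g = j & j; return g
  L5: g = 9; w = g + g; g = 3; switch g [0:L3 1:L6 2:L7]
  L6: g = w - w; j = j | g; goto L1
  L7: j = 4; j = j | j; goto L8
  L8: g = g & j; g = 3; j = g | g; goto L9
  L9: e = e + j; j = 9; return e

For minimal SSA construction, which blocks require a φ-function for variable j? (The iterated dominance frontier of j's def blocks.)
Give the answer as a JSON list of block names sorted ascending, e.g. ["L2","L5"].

Answer: ["L1", "L2", "L3", "L7"]

Derivation:
idom tree: L1←L0 L2←L0 L3←L1 L4←L3 L5←L3 L6←L5 L7←L1 L8←L7 L9←L8
Join-block Dom:
  L1: preds {L0,L6}: {L0} ∩ {L0,L1,L3,L5,L6} = {L0}; idom=L0
  L2: preds {L0,L1}: {L0} ∩ {L0,L1} = {L0}; idom=L0
  L3: preds {L1,L5}: {L0,L1} ∩ {L0,L1,L3,L5} = {L0,L1}; idom=L1
  L7: preds {L1,L5}: {L0,L1} ∩ {L0,L1,L3,L5} = {L0,L1}; idom=L1

DF derivation:
  join L1 pred L0: · stop@L0
  join L1 pred L6: L6→L5→L3→L1 stop@L0
  join L2 pred L0: · stop@L0
  join L2 pred L1: L1 stop@L0
  join L3 pred L1: · stop@L1
  join L3 pred L5: L5→L3 stop@L1
  join L7 pred L1: · stop@L1
  join L7 pred L5: L5→L3 stop@L1
  L0 → ∅
  L1 → {L1,L2}
  L2 → ∅
  L3 → {L1,L3,L7}
  L4 → ∅
  L5 → {L1,L3,L7}
  L6 → {L1}
  L7 → ∅
  L8 → ∅
  L9 → ∅

φ for j: defs {L3,L6,L7,L8,L9}
  DF⁺ = {L1,L2,L3,L7}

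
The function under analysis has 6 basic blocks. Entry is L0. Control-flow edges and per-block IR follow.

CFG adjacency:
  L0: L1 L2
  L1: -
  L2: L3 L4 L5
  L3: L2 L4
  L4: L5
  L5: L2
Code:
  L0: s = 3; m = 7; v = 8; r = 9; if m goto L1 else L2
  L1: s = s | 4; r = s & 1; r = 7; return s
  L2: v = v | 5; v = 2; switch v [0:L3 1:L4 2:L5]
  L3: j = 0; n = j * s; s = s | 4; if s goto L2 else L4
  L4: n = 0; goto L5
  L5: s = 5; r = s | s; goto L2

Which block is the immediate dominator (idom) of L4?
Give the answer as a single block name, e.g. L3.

idom tree: L1←L0 L2←L0 L3←L2 L4←L2 L5←L2
Dom at joins:
  L2: preds {L0,L3,L5}: {L0} ∩ {L0,L2,L3} ∩ {L0,L2,L5} = {L0}; idom=L0
  L4: preds {L2,L3}: {L0,L2} ∩ {L0,L2,L3} = {L0,L2}; idom=L2
  L5: preds {L2,L4}: {L0,L2} ∩ {L0,L2,L4} = {L0,L2}; idom=L2

idom(L4) = L2

Answer: L2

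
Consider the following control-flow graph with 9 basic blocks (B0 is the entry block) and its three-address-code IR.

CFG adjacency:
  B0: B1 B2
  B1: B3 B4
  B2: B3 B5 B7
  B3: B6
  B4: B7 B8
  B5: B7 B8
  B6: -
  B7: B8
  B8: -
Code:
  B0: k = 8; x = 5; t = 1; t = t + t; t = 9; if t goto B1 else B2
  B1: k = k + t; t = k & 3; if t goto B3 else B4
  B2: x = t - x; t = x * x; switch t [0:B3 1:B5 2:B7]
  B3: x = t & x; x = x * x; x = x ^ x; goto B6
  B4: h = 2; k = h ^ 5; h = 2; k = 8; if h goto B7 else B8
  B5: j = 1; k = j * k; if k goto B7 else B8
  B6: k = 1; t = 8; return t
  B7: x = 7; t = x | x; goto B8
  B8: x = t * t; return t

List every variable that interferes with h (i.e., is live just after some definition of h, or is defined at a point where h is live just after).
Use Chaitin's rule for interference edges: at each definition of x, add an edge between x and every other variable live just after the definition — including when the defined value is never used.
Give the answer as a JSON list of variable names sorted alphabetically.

def/use:
  B0: def={k,t,x} ue=∅
  B1: def={k,t} ue={k,t}
  B2: def={t,x} ue={t,x}
  B3: def={x} ue={t,x}
  B4: def={h,k} ue=∅
  B5: def={j,k} ue={k}
  B6: def={k,t} ue=∅
  B7: def={t,x} ue=∅
  B8: def={x} ue={t}

Backward fixpoint:
  live B0: ∅→{k,t,x}
  live B1: {k,t,x}→{t,x}
  live B2: {k,t,x}→{k,t,x}
  live B3: {t,x}→∅
  live B4: {t}→{t}
  live B5: {k,t}→{t}
  live B6: ∅→∅
  live B7: ∅→{t}
  live B8: {t}→∅

Interference:
  h — {k,t}
  j — {k,t}
  k — {h,j,t,x}
  t — {h,j,k,x}
  x — {k,t}

N(h) = ["k", "t"]

Answer: ["k", "t"]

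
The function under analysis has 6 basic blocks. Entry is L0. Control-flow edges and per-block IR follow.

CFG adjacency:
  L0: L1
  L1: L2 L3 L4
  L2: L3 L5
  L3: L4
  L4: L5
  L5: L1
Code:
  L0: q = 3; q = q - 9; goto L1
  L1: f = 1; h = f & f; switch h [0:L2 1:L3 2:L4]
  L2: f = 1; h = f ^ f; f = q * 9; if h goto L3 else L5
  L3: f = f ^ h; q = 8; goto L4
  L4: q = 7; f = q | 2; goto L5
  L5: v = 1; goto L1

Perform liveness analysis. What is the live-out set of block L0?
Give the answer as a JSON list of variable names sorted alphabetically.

Answer: ["q"]

Working:
Per-block:
  L0: {q} / ∅
  L1: {f,h} / ∅
  L2: {f,h} / {q}
  L3: {f,q} / {f,h}
  L4: {f,q} / ∅
  L5: {v} / ∅

Liveness:
  L0 li=∅ lo={q}
  L1 li={q} lo={f,h,q}
  L2 li={q} lo={f,h,q}
  L3 li={f,h} lo=∅
  L4 li=∅ lo={q}
  L5 li={q} lo={q}

live-out(L0) = ["q"]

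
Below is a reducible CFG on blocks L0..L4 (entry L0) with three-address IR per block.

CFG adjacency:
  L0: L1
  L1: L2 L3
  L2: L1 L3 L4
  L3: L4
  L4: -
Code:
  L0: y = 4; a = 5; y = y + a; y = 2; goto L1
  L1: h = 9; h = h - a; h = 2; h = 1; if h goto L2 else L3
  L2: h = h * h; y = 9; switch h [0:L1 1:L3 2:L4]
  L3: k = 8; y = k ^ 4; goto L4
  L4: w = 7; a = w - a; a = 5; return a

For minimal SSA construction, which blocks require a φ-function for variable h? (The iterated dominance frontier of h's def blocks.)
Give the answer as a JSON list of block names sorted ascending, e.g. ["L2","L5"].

Answer: ["L1", "L3", "L4"]

Derivation:
idom tree: L1←L0 L2←L1 L3←L1 L4←L1
Join-block Dom:
  L1: preds {L0,L2}: {L0} ∩ {L0,L1,L2} = {L0}; idom=L0
  L3: preds {L1,L2}: {L0,L1} ∩ {L0,L1,L2} = {L0,L1}; idom=L1
  L4: preds {L2,L3}: {L0,L1,L2} ∩ {L0,L1,L3} = {L0,L1}; idom=L1

DF walk-up:
  L1←L0: walk · to L0
  L1←L2: walk L2→L1 to L0
  L3←L1: walk · to L1
  L3←L2: walk L2 to L1
  L4←L2: walk L2 to L1
  L4←L3: walk L3 to L1
  L0 → ∅
  L1 → {L1}
  L2 → {L1,L3,L4}
  L3 → {L4}
  L4 → ∅

φ for h: defs {L1,L2}
  DF⁺ = {L1,L3,L4}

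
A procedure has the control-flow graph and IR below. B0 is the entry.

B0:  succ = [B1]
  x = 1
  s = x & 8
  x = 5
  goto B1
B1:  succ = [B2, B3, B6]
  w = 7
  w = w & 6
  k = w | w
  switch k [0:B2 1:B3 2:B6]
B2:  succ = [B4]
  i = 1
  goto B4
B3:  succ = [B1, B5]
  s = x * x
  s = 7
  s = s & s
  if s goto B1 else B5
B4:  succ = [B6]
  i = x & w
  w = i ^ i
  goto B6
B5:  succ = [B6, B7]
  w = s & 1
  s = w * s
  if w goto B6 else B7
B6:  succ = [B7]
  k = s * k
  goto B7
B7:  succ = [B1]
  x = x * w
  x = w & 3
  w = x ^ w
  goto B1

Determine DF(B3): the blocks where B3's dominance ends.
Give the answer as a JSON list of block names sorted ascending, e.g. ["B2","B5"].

Answer: ["B1", "B6", "B7"]

Derivation:
idom tree: B1←B0 B2←B1 B3←B1 B4←B2 B5←B3 B6←B1 B7←B1
Join-block Dom:
  B1: preds {B0,B3,B7}: {B0} ∩ {B0,B1,B3} ∩ {B0,B1,B7} = {B0}; idom=B0
  B6: preds {B1,B4,B5}: {B0,B1} ∩ {B0,B1,B2,B4} ∩ {B0,B1,B3,B5} = {B0,B1}; idom=B1
  B7: preds {B5,B6}: {B0,B1,B3,B5} ∩ {B0,B1,B6} = {B0,B1}; idom=B1

DF derivation:
  B1←B0: walk · to B0
  B1←B3: walk B3→B1 to B0
  B1←B7: walk B7→B1 to B0
  B6←B1: walk · to B1
  B6←B4: walk B4→B2 to B1
  B6←B5: walk B5→B3 to B1
  B7←B5: walk B5→B3 to B1
  B7←B6: walk B6 to B1
  DF(B0)=∅
  DF(B1)={B1}
  DF(B2)={B6}
  DF(B3)={B1,B6,B7}
  DF(B4)={B6}
  DF(B5)={B6,B7}
  DF(B6)={B7}
  DF(B7)={B1}

DF(B3) = ["B1", "B6", "B7"]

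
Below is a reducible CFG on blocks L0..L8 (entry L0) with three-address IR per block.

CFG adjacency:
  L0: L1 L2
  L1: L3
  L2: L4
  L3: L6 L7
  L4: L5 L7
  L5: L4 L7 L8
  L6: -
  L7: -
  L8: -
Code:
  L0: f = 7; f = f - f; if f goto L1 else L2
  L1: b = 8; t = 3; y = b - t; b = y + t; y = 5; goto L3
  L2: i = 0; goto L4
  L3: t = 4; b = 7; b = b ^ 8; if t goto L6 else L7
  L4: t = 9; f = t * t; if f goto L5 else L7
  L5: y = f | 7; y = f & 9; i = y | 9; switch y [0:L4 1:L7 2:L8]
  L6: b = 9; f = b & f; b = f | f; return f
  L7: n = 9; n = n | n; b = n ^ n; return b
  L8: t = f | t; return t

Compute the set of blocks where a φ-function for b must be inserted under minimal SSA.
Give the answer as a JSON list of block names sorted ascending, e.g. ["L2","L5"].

Answer: ["L7"]

Derivation:
idom tree: L1←L0 L2←L0 L3←L1 L4←L2 L5←L4 L6←L3 L7←L0 L8←L5
Dom at joins:
  L4: preds {L2,L5}: {L0,L2} ∩ {L0,L2,L4,L5} = {L0,L2}; idom=L2
  L7: preds {L3,L4,L5}: {L0,L1,L3} ∩ {L0,L2,L4} ∩ {L0,L2,L4,L5} = {L0}; idom=L0

DF derivation:
  L4←L2: walk · to L2
  L4←L5: walk L5→L4 to L2
  L7←L3: walk L3→L1 to L0
  L7←L4: walk L4→L2 to L0
  L7←L5: walk L5→L4→L2 to L0
  DF(L0)=∅
  DF(L1)={L7}
  DF(L2)={L7}
  DF(L3)={L7}
  DF(L4)={L4,L7}
  DF(L5)={L4,L7}
  DF(L6)=∅
  DF(L7)=∅
  DF(L8)=∅

φ for b: defs {L1,L3,L6,L7}
  DF⁺ = {L7}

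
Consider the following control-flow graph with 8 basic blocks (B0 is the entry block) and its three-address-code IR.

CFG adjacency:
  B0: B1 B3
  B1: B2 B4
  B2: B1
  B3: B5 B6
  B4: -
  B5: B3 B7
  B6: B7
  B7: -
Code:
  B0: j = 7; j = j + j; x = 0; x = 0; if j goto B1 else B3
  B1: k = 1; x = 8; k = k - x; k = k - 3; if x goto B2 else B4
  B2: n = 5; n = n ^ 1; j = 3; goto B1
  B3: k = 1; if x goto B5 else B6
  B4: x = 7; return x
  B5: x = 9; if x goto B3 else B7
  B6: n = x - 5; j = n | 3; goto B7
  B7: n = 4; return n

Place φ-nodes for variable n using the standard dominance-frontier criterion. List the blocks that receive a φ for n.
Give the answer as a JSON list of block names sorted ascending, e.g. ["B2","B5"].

Answer: ["B1", "B7"]

Analysis:
idom tree: B1←B0 B2←B1 B3←B0 B4←B1 B5←B3 B6←B3 B7←B3
Join-block Dom:
  B1: preds {B0,B2}: {B0} ∩ {B0,B1,B2} = {B0}; idom=B0
  B3: preds {B0,B5}: {B0} ∩ {B0,B3,B5} = {B0}; idom=B0
  B7: preds {B5,B6}: {B0,B3,B5} ∩ {B0,B3,B6} = {B0,B3}; idom=B3

DF derivation:
  B1←B0: walk · to B0
  B1←B2: walk B2→B1 to B0
  B3←B0: walk · to B0
  B3←B5: walk B5→B3 to B0
  B7←B5: walk B5 to B3
  B7←B6: walk B6 to B3
  DF(B0)=∅
  DF(B1)={B1}
  DF(B2)={B1}
  DF(B3)={B3}
  DF(B4)=∅
  DF(B5)={B3,B7}
  DF(B6)={B7}
  DF(B7)=∅

φ for n: defs {B2,B6,B7}
  DF⁺ = {B1,B7}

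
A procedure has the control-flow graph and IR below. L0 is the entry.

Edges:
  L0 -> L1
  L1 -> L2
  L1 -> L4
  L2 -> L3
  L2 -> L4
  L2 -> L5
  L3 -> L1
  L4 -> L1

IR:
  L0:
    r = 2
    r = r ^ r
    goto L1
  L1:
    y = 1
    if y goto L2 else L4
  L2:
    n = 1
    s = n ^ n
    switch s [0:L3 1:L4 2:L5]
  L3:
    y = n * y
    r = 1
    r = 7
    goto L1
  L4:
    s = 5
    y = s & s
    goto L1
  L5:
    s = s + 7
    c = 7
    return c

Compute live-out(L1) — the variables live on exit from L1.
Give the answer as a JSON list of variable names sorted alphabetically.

Answer: ["y"]

Derivation:
Block summaries:
  L0: def={r} ue=∅
  L1: def={y} ue=∅
  L2: def={n,s} ue=∅
  L3: def={r,y} ue={n,y}
  L4: def={s,y} ue=∅
  L5: def={c,s} ue={s}

Backward fixpoint:
  live L0: ∅→∅
  live L1: ∅→{y}
  live L2: {y}→{n,s,y}
  live L3: {n,y}→∅
  live L4: ∅→∅
  live L5: {s}→∅

live-out(L1) = ["y"]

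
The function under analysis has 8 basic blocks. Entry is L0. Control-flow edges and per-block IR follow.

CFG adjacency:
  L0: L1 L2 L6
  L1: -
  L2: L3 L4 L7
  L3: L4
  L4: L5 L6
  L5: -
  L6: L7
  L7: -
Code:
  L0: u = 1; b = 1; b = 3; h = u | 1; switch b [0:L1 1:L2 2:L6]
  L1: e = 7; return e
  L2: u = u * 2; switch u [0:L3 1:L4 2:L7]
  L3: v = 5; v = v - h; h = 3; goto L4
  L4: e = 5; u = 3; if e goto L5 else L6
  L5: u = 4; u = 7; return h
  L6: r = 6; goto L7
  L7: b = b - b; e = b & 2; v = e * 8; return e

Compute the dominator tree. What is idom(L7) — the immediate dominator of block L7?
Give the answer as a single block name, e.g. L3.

idom tree: L1←L0 L2←L0 L3←L2 L4←L2 L5←L4 L6←L0 L7←L0
Dom∩ at merges:
  L4: preds {L2,L3}: {L0,L2} ∩ {L0,L2,L3} = {L0,L2}; idom=L2
  L6: preds {L0,L4}: {L0} ∩ {L0,L2,L4} = {L0}; idom=L0
  L7: preds {L2,L6}: {L0,L2} ∩ {L0,L6} = {L0}; idom=L0

idom(L7) = L0

Answer: L0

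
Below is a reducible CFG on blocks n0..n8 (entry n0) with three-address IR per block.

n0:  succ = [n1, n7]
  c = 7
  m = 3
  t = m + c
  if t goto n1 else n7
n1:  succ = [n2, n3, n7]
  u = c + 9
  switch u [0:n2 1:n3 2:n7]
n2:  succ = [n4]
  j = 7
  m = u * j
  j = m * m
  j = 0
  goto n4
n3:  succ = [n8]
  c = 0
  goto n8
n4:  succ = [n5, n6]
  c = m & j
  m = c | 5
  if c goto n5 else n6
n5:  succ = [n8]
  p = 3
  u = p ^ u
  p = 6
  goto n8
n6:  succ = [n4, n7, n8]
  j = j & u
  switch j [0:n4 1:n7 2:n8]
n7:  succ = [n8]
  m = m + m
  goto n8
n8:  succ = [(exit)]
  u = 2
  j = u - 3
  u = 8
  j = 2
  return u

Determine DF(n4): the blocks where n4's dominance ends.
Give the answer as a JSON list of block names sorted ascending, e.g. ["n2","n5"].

Answer: ["n4", "n7", "n8"]

Analysis:
idom tree: n1←n0 n2←n1 n3←n1 n4←n2 n5←n4 n6←n4 n7←n0 n8←n0
Join-block Dom:
  n4: preds {n2,n6}: {n0,n1,n2} ∩ {n0,n1,n2,n4,n6} = {n0,n1,n2}; idom=n2
  n7: preds {n0,n1,n6}: {n0} ∩ {n0,n1} ∩ {n0,n1,n2,n4,n6} = {n0}; idom=n0
  n8: preds {n3,n5,n6,n7}: {n0,n1,n3} ∩ {n0,n1,n2,n4,n5} ∩ {n0,n1,n2,n4,n6} ∩ {n0,n7} = {n0}; idom=n0

DF derivation:
  n4←n2: walk · to n2
  n4←n6: walk n6→n4 to n2
  n7←n0: walk · to n0
  n7←n1: walk n1 to n0
  n7←n6: walk n6→n4→n2→n1 to n0
  n8←n3: walk n3→n1 to n0
  n8←n5: walk n5→n4→n2→n1 to n0
  n8←n6: walk n6→n4→n2→n1 to n0
  n8←n7: walk n7 to n0
  DF(n0)=∅
  DF(n1)={n7,n8}
  DF(n2)={n7,n8}
  DF(n3)={n8}
  DF(n4)={n4,n7,n8}
  DF(n5)={n8}
  DF(n6)={n4,n7,n8}
  DF(n7)={n8}
  DF(n8)=∅

DF(n4) = ["n4", "n7", "n8"]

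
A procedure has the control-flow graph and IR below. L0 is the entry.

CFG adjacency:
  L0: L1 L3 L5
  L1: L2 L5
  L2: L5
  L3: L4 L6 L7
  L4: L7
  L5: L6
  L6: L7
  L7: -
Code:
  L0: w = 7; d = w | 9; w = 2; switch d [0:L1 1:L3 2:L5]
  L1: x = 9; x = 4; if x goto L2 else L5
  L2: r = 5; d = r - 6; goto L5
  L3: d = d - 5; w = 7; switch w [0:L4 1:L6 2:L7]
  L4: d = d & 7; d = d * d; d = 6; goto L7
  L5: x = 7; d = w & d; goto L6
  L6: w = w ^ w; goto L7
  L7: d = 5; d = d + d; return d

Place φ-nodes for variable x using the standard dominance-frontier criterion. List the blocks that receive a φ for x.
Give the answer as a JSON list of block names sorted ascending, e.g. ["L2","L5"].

Answer: ["L5", "L6", "L7"]

Analysis:
idom tree: L1←L0 L2←L1 L3←L0 L4←L3 L5←L0 L6←L0 L7←L0
Dom at joins:
  L5: preds {L0,L1,L2}: {L0} ∩ {L0,L1} ∩ {L0,L1,L2} = {L0}; idom=L0
  L6: preds {L3,L5}: {L0,L3} ∩ {L0,L5} = {L0}; idom=L0
  L7: preds {L3,L4,L6}: {L0,L3} ∩ {L0,L3,L4} ∩ {L0,L6} = {L0}; idom=L0

Frontier:
  L5←L0: walk · to L0
  L5←L1: walk L1 to L0
  L5←L2: walk L2→L1 to L0
  L6←L3: walk L3 to L0
  L6←L5: walk L5 to L0
  L7←L3: walk L3 to L0
  L7←L4: walk L4→L3 to L0
  L7←L6: walk L6 to L0
  L0 → ∅
  L1 → {L5}
  L2 → {L5}
  L3 → {L6,L7}
  L4 → {L7}
  L5 → {L6}
  L6 → {L7}
  L7 → ∅

φ for x: defs {L1,L5}
  DF⁺ = {L5,L6,L7}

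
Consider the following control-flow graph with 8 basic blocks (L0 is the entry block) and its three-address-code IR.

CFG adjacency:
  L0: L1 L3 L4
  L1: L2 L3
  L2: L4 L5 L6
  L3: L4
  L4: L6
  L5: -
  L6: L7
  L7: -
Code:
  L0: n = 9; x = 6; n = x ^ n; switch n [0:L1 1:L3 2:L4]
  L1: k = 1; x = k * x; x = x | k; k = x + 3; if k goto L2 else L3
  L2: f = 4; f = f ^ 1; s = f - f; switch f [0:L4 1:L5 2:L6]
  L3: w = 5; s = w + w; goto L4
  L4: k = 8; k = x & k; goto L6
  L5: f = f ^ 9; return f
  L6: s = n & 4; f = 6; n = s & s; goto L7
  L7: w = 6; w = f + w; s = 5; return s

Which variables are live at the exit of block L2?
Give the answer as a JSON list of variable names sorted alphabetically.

def/use:
  L0: def={n,x} ue=∅
  L1: def={k,x} ue={x}
  L2: def={f,s} ue=∅
  L3: def={s,w} ue=∅
  L4: def={k} ue={x}
  L5: def={f} ue={f}
  L6: def={f,n,s} ue={n}
  L7: def={s,w} ue={f}

Liveness:
  L0 li=∅ lo={n,x}
  L1 li={n,x} lo={n,x}
  L2 li={n,x} lo={f,n,x}
  L3 li={n,x} lo={n,x}
  L4 li={n,x} lo={n}
  L5 li={f} lo=∅
  L6 li={n} lo={f}
  L7 li={f} lo=∅

live-out(L2) = ["f", "n", "x"]

Answer: ["f", "n", "x"]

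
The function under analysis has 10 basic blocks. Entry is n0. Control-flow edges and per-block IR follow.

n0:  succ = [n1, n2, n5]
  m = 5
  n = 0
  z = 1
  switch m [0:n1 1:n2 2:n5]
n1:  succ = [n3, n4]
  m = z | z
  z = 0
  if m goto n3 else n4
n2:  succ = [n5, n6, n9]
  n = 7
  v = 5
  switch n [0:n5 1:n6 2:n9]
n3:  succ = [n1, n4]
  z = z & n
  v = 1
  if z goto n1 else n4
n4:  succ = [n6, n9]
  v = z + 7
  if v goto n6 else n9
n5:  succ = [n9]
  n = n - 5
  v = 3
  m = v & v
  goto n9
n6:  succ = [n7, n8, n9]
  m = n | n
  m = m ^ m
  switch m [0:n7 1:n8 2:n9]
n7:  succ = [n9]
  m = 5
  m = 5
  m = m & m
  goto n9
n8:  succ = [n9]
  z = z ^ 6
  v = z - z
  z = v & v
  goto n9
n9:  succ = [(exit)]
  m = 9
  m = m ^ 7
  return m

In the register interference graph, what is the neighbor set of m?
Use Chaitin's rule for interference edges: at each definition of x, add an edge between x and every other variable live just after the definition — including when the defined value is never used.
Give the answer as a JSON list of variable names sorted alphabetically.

Answer: ["n", "z"]

Working:
def/use:
  n0 def {m,n,z} use ∅
  n1 def {m,z} use {z}
  n2 def {n,v} use ∅
  n3 def {v,z} use {n,z}
  n4 def {v} use {z}
  n5 def {m,n,v} use {n}
  n6 def {m} use {n}
  n7 def {m} use ∅
  n8 def {v,z} use {z}
  n9 def {m} use ∅

Liveness:
  n0 li=∅ lo={n,z}
  n1 li={n,z} lo={n,z}
  n2 li={z} lo={n,z}
  n3 li={n,z} lo={n,z}
  n4 li={n,z} lo={n,z}
  n5 li={n} lo=∅
  n6 li={n,z} lo={z}
  n7 li=∅ lo=∅
  n8 li={z} lo=∅
  n9 li=∅ lo=∅

Interfere edges:
  m: {n,z}
  n: {m,v,z}
  v: {n,z}
  z: {m,n,v}

N(m) = ["n", "z"]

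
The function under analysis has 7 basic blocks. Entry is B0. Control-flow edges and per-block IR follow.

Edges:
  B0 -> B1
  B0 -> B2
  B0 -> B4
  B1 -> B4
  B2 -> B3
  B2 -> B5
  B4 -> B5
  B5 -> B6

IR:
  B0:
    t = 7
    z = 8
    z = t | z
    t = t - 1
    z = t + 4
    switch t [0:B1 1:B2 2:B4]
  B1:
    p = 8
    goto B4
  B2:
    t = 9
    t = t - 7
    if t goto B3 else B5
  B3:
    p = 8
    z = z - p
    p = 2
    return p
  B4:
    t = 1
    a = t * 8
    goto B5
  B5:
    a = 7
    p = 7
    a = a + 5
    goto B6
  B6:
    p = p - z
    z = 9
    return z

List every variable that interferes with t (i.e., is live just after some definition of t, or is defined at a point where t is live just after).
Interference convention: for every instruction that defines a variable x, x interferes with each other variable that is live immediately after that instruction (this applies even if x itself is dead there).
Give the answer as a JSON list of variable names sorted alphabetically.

Answer: ["z"]

Analysis:
Per-block:
  B0: def={t,z} ue=∅
  B1: def={p} ue=∅
  B2: def={t} ue=∅
  B3: def={p,z} ue={z}
  B4: def={a,t} ue=∅
  B5: def={a,p} ue=∅
  B6: def={p,z} ue={p,z}

Live sets:
  live B0: ∅→{z}
  live B1: {z}→{z}
  live B2: {z}→{z}
  live B3: {z}→∅
  live B4: {z}→{z}
  live B5: {z}→{p,z}
  live B6: {p,z}→∅

Conflict graph:
  a: {p,z}
  p: {a,z}
  t: {z}
  z: {a,p,t}

N(t) = ["z"]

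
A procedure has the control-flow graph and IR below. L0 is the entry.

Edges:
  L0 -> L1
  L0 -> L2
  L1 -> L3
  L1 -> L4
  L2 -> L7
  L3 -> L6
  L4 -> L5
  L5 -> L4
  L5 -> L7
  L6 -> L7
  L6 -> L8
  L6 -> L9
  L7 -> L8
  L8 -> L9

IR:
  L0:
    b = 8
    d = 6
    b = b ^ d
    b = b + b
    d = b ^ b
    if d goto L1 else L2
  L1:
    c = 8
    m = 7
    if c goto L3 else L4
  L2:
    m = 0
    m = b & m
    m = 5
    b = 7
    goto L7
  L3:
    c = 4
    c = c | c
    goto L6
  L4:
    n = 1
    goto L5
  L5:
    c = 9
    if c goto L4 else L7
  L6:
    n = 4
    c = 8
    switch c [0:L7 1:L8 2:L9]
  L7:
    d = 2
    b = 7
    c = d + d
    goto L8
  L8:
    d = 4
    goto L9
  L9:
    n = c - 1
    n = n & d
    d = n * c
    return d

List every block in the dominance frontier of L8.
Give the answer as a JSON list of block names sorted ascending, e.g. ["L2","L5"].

Answer: ["L9"]

Working:
idom tree: L1←L0 L2←L0 L3←L1 L4←L1 L5←L4 L6←L3 L7←L0 L8←L0 L9←L0
Join-block Dom:
  L4: preds {L1,L5}: {L0,L1} ∩ {L0,L1,L4,L5} = {L0,L1}; idom=L1
  L7: preds {L2,L5,L6}: {L0,L2} ∩ {L0,L1,L4,L5} ∩ {L0,L1,L3,L6} = {L0}; idom=L0
  L8: preds {L6,L7}: {L0,L1,L3,L6} ∩ {L0,L7} = {L0}; idom=L0
  L9: preds {L6,L8}: {L0,L1,L3,L6} ∩ {L0,L8} = {L0}; idom=L0

Frontier:
  L4←L1: walk · to L1
  L4←L5: walk L5→L4 to L1
  L7←L2: walk L2 to L0
  L7←L5: walk L5→L4→L1 to L0
  L7←L6: walk L6→L3→L1 to L0
  L8←L6: walk L6→L3→L1 to L0
  L8←L7: walk L7 to L0
  L9←L6: walk L6→L3→L1 to L0
  L9←L8: walk L8 to L0
  L0 → ∅
  L1 → {L7,L8,L9}
  L2 → {L7}
  L3 → {L7,L8,L9}
  L4 → {L4,L7}
  L5 → {L4,L7}
  L6 → {L7,L8,L9}
  L7 → {L8}
  L8 → {L9}
  L9 → ∅

DF(L8) = ["L9"]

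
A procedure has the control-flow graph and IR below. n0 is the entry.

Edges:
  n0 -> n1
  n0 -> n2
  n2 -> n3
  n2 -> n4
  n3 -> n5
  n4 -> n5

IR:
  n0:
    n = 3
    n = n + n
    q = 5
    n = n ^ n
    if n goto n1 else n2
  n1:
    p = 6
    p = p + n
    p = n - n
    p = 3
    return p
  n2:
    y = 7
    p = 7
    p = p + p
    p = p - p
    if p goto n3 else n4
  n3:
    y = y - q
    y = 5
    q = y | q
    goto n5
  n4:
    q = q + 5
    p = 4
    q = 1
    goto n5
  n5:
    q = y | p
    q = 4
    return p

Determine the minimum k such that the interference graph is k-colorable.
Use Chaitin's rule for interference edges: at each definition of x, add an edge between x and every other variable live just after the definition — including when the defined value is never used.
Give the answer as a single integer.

Answer: 3

Derivation:
Block summaries:
  n0: def={n,q} ue=∅
  n1: def={p} ue={n}
  n2: def={p,y} ue=∅
  n3: def={q,y} ue={q,y}
  n4: def={p,q} ue={q}
  n5: def={q} ue={p,y}

Backward fixpoint:
  live n0: ∅→{n,q}
  live n1: {n}→∅
  live n2: {q}→{p,q,y}
  live n3: {p,q,y}→{p,y}
  live n4: {q,y}→{p,y}
  live n5: {p,y}→∅

Conflict graph:
  n↔{p,q}
  p↔{n,q,y}
  q↔{n,p,y}
  y↔{p,q}

Colouring:
  lower bound: {n,p,q} mutually conflict ⇒ χ ≥ 3
  assign n→r2 p→r0 q→r1 y→r2 — no edge inside a register ⇒ χ ≤ 3
  χ = 3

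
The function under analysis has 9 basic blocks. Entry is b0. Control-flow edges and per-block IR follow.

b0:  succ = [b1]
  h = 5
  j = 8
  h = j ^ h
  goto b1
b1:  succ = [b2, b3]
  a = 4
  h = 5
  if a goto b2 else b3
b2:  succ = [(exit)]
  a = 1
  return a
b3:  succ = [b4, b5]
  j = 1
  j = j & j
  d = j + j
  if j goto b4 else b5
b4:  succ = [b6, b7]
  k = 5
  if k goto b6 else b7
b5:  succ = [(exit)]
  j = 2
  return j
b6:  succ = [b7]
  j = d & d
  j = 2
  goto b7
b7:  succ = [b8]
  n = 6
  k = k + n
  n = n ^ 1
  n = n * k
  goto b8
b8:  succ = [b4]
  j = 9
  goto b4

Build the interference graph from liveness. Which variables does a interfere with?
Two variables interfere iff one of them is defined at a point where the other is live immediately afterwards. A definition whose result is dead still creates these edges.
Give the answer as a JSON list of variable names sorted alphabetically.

Answer: ["h"]

Working:
Per-block:
  b0: {h,j} / ∅
  b1: {a,h} / ∅
  b2: {a} / ∅
  b3: {d,j} / ∅
  b4: {k} / ∅
  b5: {j} / ∅
  b6: {j} / {d}
  b7: {k,n} / {k}
  b8: {j} / ∅

Live sets:
  b0: in=∅ out=∅
  b1: in=∅ out=∅
  b2: in=∅ out=∅
  b3: in=∅ out={d}
  b4: in={d} out={d,k}
  b5: in=∅ out=∅
  b6: in={d,k} out={d,k}
  b7: in={d,k} out={d}
  b8: in={d} out={d}

Interference:
  a — {h}
  d — {j,k,n}
  h — {a,j}
  j — {d,h,k}
  k — {d,j,n}
  n — {d,k}

N(a) = ["h"]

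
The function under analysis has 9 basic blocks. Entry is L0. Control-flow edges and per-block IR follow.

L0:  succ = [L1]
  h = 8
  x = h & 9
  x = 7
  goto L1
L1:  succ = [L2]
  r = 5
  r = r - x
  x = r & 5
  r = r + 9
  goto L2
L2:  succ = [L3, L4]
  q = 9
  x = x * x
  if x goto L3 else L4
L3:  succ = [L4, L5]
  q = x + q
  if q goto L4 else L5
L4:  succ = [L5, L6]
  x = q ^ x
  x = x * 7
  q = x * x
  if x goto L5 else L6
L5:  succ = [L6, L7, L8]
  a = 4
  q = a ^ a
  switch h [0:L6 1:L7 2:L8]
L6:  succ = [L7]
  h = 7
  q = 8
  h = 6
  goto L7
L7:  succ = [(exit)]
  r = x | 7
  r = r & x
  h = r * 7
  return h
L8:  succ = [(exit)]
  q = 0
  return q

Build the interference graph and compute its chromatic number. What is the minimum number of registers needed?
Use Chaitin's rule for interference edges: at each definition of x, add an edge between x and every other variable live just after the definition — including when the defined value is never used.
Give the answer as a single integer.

def/use:
  L0: {h,x} / ∅
  L1: {r,x} / {x}
  L2: {q,x} / {x}
  L3: {q} / {q,x}
  L4: {q,x} / {q,x}
  L5: {a,q} / {h}
  L6: {h,q} / ∅
  L7: {h,r} / {x}
  L8: {q} / ∅

Liveness:
  L0: in=∅ out={h,x}
  L1: in={h,x} out={h,x}
  L2: in={h,x} out={h,q,x}
  L3: in={h,q,x} out={h,q,x}
  L4: in={h,q,x} out={h,x}
  L5: in={h,x} out={x}
  L6: in={x} out={x}
  L7: in={x} out=∅
  L8: in=∅ out=∅

Interference:
  a — {h,x}
  h — {a,q,r,x}
  q — {h,x}
  r — {h,x}
  x — {a,h,q,r}

Registers:
  lower bound: {a,h,x} mutually conflict ⇒ χ ≥ 3
  assign a→R2 h→R0 q→R2 r→R2 x→R1 — no edge inside a register ⇒ χ ≤ 3
  χ = 3

Answer: 3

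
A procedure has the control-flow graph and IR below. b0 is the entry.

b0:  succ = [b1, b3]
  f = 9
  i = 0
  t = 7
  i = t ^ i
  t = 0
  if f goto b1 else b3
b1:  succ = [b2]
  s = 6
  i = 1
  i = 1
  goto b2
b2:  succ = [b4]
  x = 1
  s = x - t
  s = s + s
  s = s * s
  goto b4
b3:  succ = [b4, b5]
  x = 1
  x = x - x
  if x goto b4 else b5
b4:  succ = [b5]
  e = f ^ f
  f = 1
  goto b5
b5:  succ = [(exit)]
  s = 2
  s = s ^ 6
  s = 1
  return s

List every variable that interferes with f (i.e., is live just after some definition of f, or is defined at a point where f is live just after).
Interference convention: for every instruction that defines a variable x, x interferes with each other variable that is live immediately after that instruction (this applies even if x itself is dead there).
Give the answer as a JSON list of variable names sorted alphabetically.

def/use:
  b0 def {f,i,t} use ∅
  b1 def {i,s} use ∅
  b2 def {s,x} use {t}
  b3 def {x} use ∅
  b4 def {e,f} use {f}
  b5 def {s} use ∅

Live sets:
  b0 li=∅ lo={f,t}
  b1 li={f,t} lo={f,t}
  b2 li={f,t} lo={f}
  b3 li={f} lo={f}
  b4 li={f} lo=∅
  b5 li=∅ lo=∅

Interference:
  e: ∅
  f: {i,s,t,x}
  i: {f,t}
  s: {f,t}
  t: {f,i,s,x}
  x: {f,t}

N(f) = ["i", "s", "t", "x"]

Answer: ["i", "s", "t", "x"]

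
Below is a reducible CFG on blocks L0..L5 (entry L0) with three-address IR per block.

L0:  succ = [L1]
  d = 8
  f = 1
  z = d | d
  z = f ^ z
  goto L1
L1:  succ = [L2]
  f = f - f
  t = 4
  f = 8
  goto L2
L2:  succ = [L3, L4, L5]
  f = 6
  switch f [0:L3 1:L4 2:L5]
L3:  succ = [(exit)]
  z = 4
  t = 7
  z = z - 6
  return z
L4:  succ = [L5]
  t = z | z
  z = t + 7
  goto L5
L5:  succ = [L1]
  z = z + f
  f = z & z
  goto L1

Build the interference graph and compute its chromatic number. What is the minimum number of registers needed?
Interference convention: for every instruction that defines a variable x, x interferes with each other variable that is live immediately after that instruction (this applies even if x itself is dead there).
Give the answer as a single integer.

Block summaries:
  L0: def={d,f,z} ue=∅
  L1: def={f,t} ue={f}
  L2: def={f} ue=∅
  L3: def={t,z} ue=∅
  L4: def={t,z} ue={z}
  L5: def={f,z} ue={f,z}

Backward fixpoint:
  L0: in=∅ out={f,z}
  L1: in={f,z} out={z}
  L2: in={z} out={f,z}
  L3: in=∅ out=∅
  L4: in={f,z} out={f,z}
  L5: in={f,z} out={f,z}

Interfere edges:
  d — {f}
  f — {d,t,z}
  t — {f,z}
  z — {f,t}

Registers:
  clique {f,t,z} ⇒ need ≥ 3
  3-colouring: r0={f}  r1={d,t}  r2={z}
  χ = 3

Answer: 3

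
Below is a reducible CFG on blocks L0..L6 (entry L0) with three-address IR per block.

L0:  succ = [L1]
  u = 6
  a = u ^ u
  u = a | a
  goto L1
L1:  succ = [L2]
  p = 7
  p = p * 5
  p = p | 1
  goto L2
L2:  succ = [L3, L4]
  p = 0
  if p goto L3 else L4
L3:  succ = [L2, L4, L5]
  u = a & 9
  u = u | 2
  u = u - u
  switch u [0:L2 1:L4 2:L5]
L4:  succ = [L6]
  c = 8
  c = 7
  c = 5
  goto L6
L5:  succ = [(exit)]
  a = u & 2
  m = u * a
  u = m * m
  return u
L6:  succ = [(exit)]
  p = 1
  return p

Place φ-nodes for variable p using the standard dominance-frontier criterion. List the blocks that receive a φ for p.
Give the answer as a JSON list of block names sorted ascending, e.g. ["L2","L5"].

Answer: ["L2"]

Working:
idom tree: L1←L0 L2←L1 L3←L2 L4←L2 L5←L3 L6←L4
Dom at joins:
  L2: preds {L1,L3}: {L0,L1} ∩ {L0,L1,L2,L3} = {L0,L1}; idom=L1
  L4: preds {L2,L3}: {L0,L1,L2} ∩ {L0,L1,L2,L3} = {L0,L1,L2}; idom=L2

Frontier:
  join L2 pred L1: · stop@L1
  join L2 pred L3: L3→L2 stop@L1
  join L4 pred L2: · stop@L2
  join L4 pred L3: L3 stop@L2
  L0: DF=∅
  L1: DF=∅
  L2: DF={L2}
  L3: DF={L2,L4}
  L4: DF=∅
  L5: DF=∅
  L6: DF=∅

φ for p: defs {L1,L2,L6}
  DF⁺ = {L2}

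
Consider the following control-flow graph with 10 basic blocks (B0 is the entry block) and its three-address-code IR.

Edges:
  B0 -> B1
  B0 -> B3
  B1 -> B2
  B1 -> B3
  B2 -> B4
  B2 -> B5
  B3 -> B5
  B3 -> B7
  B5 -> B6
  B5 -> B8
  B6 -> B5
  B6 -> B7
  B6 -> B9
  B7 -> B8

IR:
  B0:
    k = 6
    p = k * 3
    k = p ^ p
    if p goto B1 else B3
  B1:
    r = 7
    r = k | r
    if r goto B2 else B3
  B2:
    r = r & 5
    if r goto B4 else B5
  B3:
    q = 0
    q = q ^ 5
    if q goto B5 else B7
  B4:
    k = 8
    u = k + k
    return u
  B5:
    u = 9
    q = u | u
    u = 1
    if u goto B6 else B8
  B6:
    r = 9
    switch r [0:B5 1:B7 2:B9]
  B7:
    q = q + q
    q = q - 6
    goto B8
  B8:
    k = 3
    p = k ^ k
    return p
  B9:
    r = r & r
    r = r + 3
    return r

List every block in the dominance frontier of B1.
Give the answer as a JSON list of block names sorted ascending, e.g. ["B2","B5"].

Answer: ["B3", "B5"]

Analysis:
idom tree: B1←B0 B2←B1 B3←B0 B4←B2 B5←B0 B6←B5 B7←B0 B8←B0 B9←B6
Join-block Dom:
  B3: preds {B0,B1}: {B0} ∩ {B0,B1} = {B0}; idom=B0
  B5: preds {B2,B3,B6}: {B0,B1,B2} ∩ {B0,B3} ∩ {B0,B5,B6} = {B0}; idom=B0
  B7: preds {B3,B6}: {B0,B3} ∩ {B0,B5,B6} = {B0}; idom=B0
  B8: preds {B5,B7}: {B0,B5} ∩ {B0,B7} = {B0}; idom=B0

DF walk-up:
  join B3 pred B0: · stop@B0
  join B3 pred B1: B1 stop@B0
  join B5 pred B2: B2→B1 stop@B0
  join B5 pred B3: B3 stop@B0
  join B5 pred B6: B6→B5 stop@B0
  join B7 pred B3: B3 stop@B0
  join B7 pred B6: B6→B5 stop@B0
  join B8 pred B5: B5 stop@B0
  join B8 pred B7: B7 stop@B0
  B0 → ∅
  B1 → {B3,B5}
  B2 → {B5}
  B3 → {B5,B7}
  B4 → ∅
  B5 → {B5,B7,B8}
  B6 → {B5,B7}
  B7 → {B8}
  B8 → ∅
  B9 → ∅

DF(B1) = ["B3", "B5"]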